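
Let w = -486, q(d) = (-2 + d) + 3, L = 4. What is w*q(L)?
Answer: -2430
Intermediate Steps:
q(d) = 1 + d
w*q(L) = -486*(1 + 4) = -486*5 = -2430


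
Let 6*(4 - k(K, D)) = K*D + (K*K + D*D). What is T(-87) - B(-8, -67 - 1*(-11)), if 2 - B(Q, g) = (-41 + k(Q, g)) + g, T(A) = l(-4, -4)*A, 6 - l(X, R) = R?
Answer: -1573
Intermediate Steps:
l(X, R) = 6 - R
k(K, D) = 4 - D**2/6 - K**2/6 - D*K/6 (k(K, D) = 4 - (K*D + (K*K + D*D))/6 = 4 - (D*K + (K**2 + D**2))/6 = 4 - (D*K + (D**2 + K**2))/6 = 4 - (D**2 + K**2 + D*K)/6 = 4 + (-D**2/6 - K**2/6 - D*K/6) = 4 - D**2/6 - K**2/6 - D*K/6)
T(A) = 10*A (T(A) = (6 - 1*(-4))*A = (6 + 4)*A = 10*A)
B(Q, g) = 39 - g + Q**2/6 + g**2/6 + Q*g/6 (B(Q, g) = 2 - ((-41 + (4 - g**2/6 - Q**2/6 - g*Q/6)) + g) = 2 - ((-41 + (4 - g**2/6 - Q**2/6 - Q*g/6)) + g) = 2 - ((-41 + (4 - Q**2/6 - g**2/6 - Q*g/6)) + g) = 2 - ((-37 - Q**2/6 - g**2/6 - Q*g/6) + g) = 2 - (-37 + g - Q**2/6 - g**2/6 - Q*g/6) = 2 + (37 - g + Q**2/6 + g**2/6 + Q*g/6) = 39 - g + Q**2/6 + g**2/6 + Q*g/6)
T(-87) - B(-8, -67 - 1*(-11)) = 10*(-87) - (39 - (-67 - 1*(-11)) + (1/6)*(-8)**2 + (-67 - 1*(-11))**2/6 + (1/6)*(-8)*(-67 - 1*(-11))) = -870 - (39 - (-67 + 11) + (1/6)*64 + (-67 + 11)**2/6 + (1/6)*(-8)*(-67 + 11)) = -870 - (39 - 1*(-56) + 32/3 + (1/6)*(-56)**2 + (1/6)*(-8)*(-56)) = -870 - (39 + 56 + 32/3 + (1/6)*3136 + 224/3) = -870 - (39 + 56 + 32/3 + 1568/3 + 224/3) = -870 - 1*703 = -870 - 703 = -1573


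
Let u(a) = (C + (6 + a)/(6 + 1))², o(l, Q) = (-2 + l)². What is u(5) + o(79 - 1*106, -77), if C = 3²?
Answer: 46685/49 ≈ 952.75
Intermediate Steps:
C = 9
u(a) = (69/7 + a/7)² (u(a) = (9 + (6 + a)/(6 + 1))² = (9 + (6 + a)/7)² = (9 + (6 + a)*(⅐))² = (9 + (6/7 + a/7))² = (69/7 + a/7)²)
u(5) + o(79 - 1*106, -77) = (69 + 5)²/49 + (-2 + (79 - 1*106))² = (1/49)*74² + (-2 + (79 - 106))² = (1/49)*5476 + (-2 - 27)² = 5476/49 + (-29)² = 5476/49 + 841 = 46685/49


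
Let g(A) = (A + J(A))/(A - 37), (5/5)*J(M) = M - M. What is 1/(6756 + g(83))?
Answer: 46/310859 ≈ 0.00014798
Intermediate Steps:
J(M) = 0 (J(M) = M - M = 0)
g(A) = A/(-37 + A) (g(A) = (A + 0)/(A - 37) = A/(-37 + A))
1/(6756 + g(83)) = 1/(6756 + 83/(-37 + 83)) = 1/(6756 + 83/46) = 1/(310859/46) = 46/310859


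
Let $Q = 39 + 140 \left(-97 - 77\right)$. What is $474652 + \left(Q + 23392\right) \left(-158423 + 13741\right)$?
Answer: $134884230$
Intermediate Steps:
$Q = -24321$ ($Q = 39 + 140 \left(-97 - 77\right) = 39 + 140 \left(-174\right) = 39 - 24360 = -24321$)
$474652 + \left(Q + 23392\right) \left(-158423 + 13741\right) = 474652 + \left(-24321 + 23392\right) \left(-158423 + 13741\right) = 474652 - -134409578 = 474652 + 134409578 = 134884230$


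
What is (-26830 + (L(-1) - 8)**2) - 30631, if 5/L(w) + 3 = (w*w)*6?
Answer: -516788/9 ≈ -57421.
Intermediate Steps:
L(w) = 5/(-3 + 6*w**2) (L(w) = 5/(-3 + (w*w)*6) = 5/(-3 + w**2*6) = 5/(-3 + 6*w**2))
(-26830 + (L(-1) - 8)**2) - 30631 = (-26830 + (5/(3*(-1 + 2*(-1)**2)) - 8)**2) - 30631 = (-26830 + (5/(3*(-1 + 2*1)) - 8)**2) - 30631 = (-26830 + (5/(3*(-1 + 2)) - 8)**2) - 30631 = (-26830 + ((5/3)/1 - 8)**2) - 30631 = (-26830 + ((5/3)*1 - 8)**2) - 30631 = (-26830 + (5/3 - 8)**2) - 30631 = (-26830 + (-19/3)**2) - 30631 = (-26830 + 361/9) - 30631 = -241109/9 - 30631 = -516788/9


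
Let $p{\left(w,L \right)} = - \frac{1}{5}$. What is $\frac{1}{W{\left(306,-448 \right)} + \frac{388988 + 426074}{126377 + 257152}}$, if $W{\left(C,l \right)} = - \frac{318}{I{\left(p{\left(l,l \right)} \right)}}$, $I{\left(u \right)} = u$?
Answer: $\frac{383529}{610626172} \approx 0.00062809$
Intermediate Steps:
$p{\left(w,L \right)} = - \frac{1}{5}$ ($p{\left(w,L \right)} = \left(-1\right) \frac{1}{5} = - \frac{1}{5}$)
$W{\left(C,l \right)} = 1590$ ($W{\left(C,l \right)} = - \frac{318}{- \frac{1}{5}} = \left(-318\right) \left(-5\right) = 1590$)
$\frac{1}{W{\left(306,-448 \right)} + \frac{388988 + 426074}{126377 + 257152}} = \frac{1}{1590 + \frac{388988 + 426074}{126377 + 257152}} = \frac{1}{1590 + \frac{815062}{383529}} = \frac{1}{\frac{610626172}{383529}} = \frac{383529}{610626172}$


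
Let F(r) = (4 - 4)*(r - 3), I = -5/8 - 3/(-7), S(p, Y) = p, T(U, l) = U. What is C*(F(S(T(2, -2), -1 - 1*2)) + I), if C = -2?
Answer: 11/28 ≈ 0.39286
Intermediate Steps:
I = -11/56 (I = -5*1/8 - 3*(-1/7) = -5/8 + 3/7 = -11/56 ≈ -0.19643)
F(r) = 0 (F(r) = 0*(-3 + r) = 0)
C*(F(S(T(2, -2), -1 - 1*2)) + I) = -2*(0 - 11/56) = -2*(-11/56) = 11/28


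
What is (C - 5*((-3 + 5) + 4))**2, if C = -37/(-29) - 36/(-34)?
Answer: 186022321/243049 ≈ 765.37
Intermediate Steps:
C = 1151/493 (C = -37*(-1/29) - 36*(-1/34) = 37/29 + 18/17 = 1151/493 ≈ 2.3347)
(C - 5*((-3 + 5) + 4))**2 = (1151/493 - 5*((-3 + 5) + 4))**2 = (1151/493 - 5*(2 + 4))**2 = (1151/493 - 5*6)**2 = (1151/493 - 30)**2 = (-13639/493)**2 = 186022321/243049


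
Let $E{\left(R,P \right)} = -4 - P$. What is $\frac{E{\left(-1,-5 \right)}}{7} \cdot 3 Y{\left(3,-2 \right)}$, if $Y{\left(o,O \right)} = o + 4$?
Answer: $3$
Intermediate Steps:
$Y{\left(o,O \right)} = 4 + o$
$\frac{E{\left(-1,-5 \right)}}{7} \cdot 3 Y{\left(3,-2 \right)} = \frac{-4 - -5}{7} \cdot 3 \left(4 + 3\right) = \left(-4 + 5\right) \frac{1}{7} \cdot 3 \cdot 7 = 1 \cdot \frac{1}{7} \cdot 3 \cdot 7 = \frac{1}{7} \cdot 3 \cdot 7 = \frac{3}{7} \cdot 7 = 3$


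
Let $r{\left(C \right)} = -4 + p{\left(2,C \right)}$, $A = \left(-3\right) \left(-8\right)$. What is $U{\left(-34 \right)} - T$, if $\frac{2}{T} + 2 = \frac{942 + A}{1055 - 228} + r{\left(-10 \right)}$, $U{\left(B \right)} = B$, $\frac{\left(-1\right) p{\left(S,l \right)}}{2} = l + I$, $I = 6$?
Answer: $- \frac{45367}{1310} \approx -34.631$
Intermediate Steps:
$p{\left(S,l \right)} = -12 - 2 l$ ($p{\left(S,l \right)} = - 2 \left(l + 6\right) = - 2 \left(6 + l\right) = -12 - 2 l$)
$A = 24$
$r{\left(C \right)} = -16 - 2 C$ ($r{\left(C \right)} = -4 - \left(12 + 2 C\right) = -16 - 2 C$)
$T = \frac{827}{1310}$ ($T = \frac{2}{-2 + \left(\frac{942 + 24}{1055 - 228} - -4\right)} = \frac{2}{-2 + \left(\frac{966}{827} + \left(-16 + 20\right)\right)} = \frac{2}{-2 + \left(966 \cdot \frac{1}{827} + 4\right)} = \frac{2}{-2 + \left(\frac{966}{827} + 4\right)} = \frac{2}{-2 + \frac{4274}{827}} = \frac{2}{\frac{2620}{827}} = 2 \cdot \frac{827}{2620} = \frac{827}{1310} \approx 0.6313$)
$U{\left(-34 \right)} - T = -34 - \frac{827}{1310} = - \frac{45367}{1310}$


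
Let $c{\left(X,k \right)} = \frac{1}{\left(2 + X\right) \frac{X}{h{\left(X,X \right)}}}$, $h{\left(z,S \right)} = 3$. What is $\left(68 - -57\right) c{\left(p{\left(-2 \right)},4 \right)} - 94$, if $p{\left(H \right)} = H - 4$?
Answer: $- \frac{627}{8} \approx -78.375$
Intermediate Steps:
$p{\left(H \right)} = -4 + H$
$c{\left(X,k \right)} = \frac{3}{X \left(2 + X\right)}$ ($c{\left(X,k \right)} = \frac{1}{\left(2 + X\right) \frac{X}{3}} = \frac{1}{\frac{1}{3} X \left(2 + X\right)} = \frac{3}{X \left(2 + X\right)}$)
$\left(68 - -57\right) c{\left(p{\left(-2 \right)},4 \right)} - 94 = \left(68 - -57\right) \frac{3}{\left(-4 - 2\right) \left(2 - 6\right)} - 94 = \left(68 + 57\right) \frac{3}{\left(-6\right) \left(2 - 6\right)} - 94 = 125 \cdot 3 \left(- \frac{1}{6}\right) \frac{1}{-4} - 94 = 125 \cdot 3 \left(- \frac{1}{6}\right) \left(- \frac{1}{4}\right) - 94 = 125 \cdot \frac{1}{8} - 94 = \frac{125}{8} - 94 = - \frac{627}{8}$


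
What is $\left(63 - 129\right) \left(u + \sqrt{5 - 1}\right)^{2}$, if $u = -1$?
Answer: $-66$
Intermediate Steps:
$\left(63 - 129\right) \left(u + \sqrt{5 - 1}\right)^{2} = \left(63 - 129\right) \left(-1 + \sqrt{5 - 1}\right)^{2} = - 66 \left(-1 + \sqrt{4}\right)^{2} = - 66 \left(-1 + 2\right)^{2} = - 66 \cdot 1^{2} = \left(-66\right) 1 = -66$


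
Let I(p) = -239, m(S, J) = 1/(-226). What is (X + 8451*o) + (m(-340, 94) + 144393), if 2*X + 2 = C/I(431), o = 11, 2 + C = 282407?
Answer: 6394236469/27007 ≈ 2.3676e+5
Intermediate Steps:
C = 282405 (C = -2 + 282407 = 282405)
m(S, J) = -1/226
X = -282883/478 (X = -1 + (282405/(-239))/2 = -1 + (282405*(-1/239))/2 = -1 + (½)*(-282405/239) = -1 - 282405/478 = -282883/478 ≈ -591.81)
(X + 8451*o) + (m(-340, 94) + 144393) = (-282883/478 + 8451*11) + (-1/226 + 144393) = (-282883/478 + 92961) + 32632817/226 = 44152475/478 + 32632817/226 = 6394236469/27007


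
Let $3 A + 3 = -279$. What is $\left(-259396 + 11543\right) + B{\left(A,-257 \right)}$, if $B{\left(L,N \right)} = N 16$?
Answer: $-251965$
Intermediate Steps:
$A = -94$ ($A = -1 + \frac{1}{3} \left(-279\right) = -1 - 93 = -94$)
$B{\left(L,N \right)} = 16 N$
$\left(-259396 + 11543\right) + B{\left(A,-257 \right)} = \left(-259396 + 11543\right) + 16 \left(-257\right) = -247853 - 4112 = -251965$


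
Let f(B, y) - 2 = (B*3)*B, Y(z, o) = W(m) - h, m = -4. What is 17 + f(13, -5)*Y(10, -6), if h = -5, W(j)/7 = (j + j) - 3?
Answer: -36631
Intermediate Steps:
W(j) = -21 + 14*j (W(j) = 7*((j + j) - 3) = 7*(2*j - 3) = 7*(-3 + 2*j) = -21 + 14*j)
Y(z, o) = -72 (Y(z, o) = (-21 + 14*(-4)) - 1*(-5) = (-21 - 56) + 5 = -77 + 5 = -72)
f(B, y) = 2 + 3*B² (f(B, y) = 2 + (B*3)*B = 2 + (3*B)*B = 2 + 3*B²)
17 + f(13, -5)*Y(10, -6) = 17 + (2 + 3*13²)*(-72) = 17 + (2 + 3*169)*(-72) = 17 + (2 + 507)*(-72) = 17 + 509*(-72) = 17 - 36648 = -36631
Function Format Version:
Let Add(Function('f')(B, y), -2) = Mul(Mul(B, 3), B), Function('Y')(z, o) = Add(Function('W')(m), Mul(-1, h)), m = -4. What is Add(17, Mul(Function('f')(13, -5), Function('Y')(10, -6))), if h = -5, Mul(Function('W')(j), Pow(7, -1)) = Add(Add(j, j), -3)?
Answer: -36631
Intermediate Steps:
Function('W')(j) = Add(-21, Mul(14, j)) (Function('W')(j) = Mul(7, Add(Add(j, j), -3)) = Mul(7, Add(Mul(2, j), -3)) = Mul(7, Add(-3, Mul(2, j))) = Add(-21, Mul(14, j)))
Function('Y')(z, o) = -72 (Function('Y')(z, o) = Add(Add(-21, Mul(14, -4)), Mul(-1, -5)) = Add(Add(-21, -56), 5) = Add(-77, 5) = -72)
Function('f')(B, y) = Add(2, Mul(3, Pow(B, 2))) (Function('f')(B, y) = Add(2, Mul(Mul(B, 3), B)) = Add(2, Mul(Mul(3, B), B)) = Add(2, Mul(3, Pow(B, 2))))
Add(17, Mul(Function('f')(13, -5), Function('Y')(10, -6))) = Add(17, Mul(Add(2, Mul(3, Pow(13, 2))), -72)) = Add(17, Mul(Add(2, Mul(3, 169)), -72)) = Add(17, Mul(Add(2, 507), -72)) = Add(17, Mul(509, -72)) = Add(17, -36648) = -36631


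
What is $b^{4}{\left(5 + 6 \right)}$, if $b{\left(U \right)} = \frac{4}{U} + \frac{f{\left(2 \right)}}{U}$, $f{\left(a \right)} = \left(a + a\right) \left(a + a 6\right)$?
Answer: $\frac{12960000}{14641} \approx 885.19$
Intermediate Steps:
$f{\left(a \right)} = 14 a^{2}$ ($f{\left(a \right)} = 2 a \left(a + 6 a\right) = 2 a 7 a = 14 a^{2}$)
$b{\left(U \right)} = \frac{60}{U}$ ($b{\left(U \right)} = \frac{4}{U} + \frac{14 \cdot 2^{2}}{U} = \frac{4}{U} + \frac{14 \cdot 4}{U} = \frac{4}{U} + \frac{56}{U} = \frac{60}{U}$)
$b^{4}{\left(5 + 6 \right)} = \left(\frac{60}{5 + 6}\right)^{4} = \left(\frac{60}{11}\right)^{4} = \frac{12960000}{14641}$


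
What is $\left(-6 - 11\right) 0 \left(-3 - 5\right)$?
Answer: $0$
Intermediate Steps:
$\left(-6 - 11\right) 0 \left(-3 - 5\right) = \left(-17\right) 0 \left(-3 - 5\right) = 0 \left(-8\right) = 0$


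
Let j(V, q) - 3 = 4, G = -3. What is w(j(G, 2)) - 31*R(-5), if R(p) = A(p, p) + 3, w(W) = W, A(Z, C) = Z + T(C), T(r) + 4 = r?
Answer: 348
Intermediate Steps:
T(r) = -4 + r
j(V, q) = 7 (j(V, q) = 3 + 4 = 7)
A(Z, C) = -4 + C + Z (A(Z, C) = Z + (-4 + C) = -4 + C + Z)
R(p) = -1 + 2*p (R(p) = (-4 + p + p) + 3 = (-4 + 2*p) + 3 = -1 + 2*p)
w(j(G, 2)) - 31*R(-5) = 7 - 31*(-1 + 2*(-5)) = 7 - 31*(-1 - 10) = 7 - 31*(-11) = 7 + 341 = 348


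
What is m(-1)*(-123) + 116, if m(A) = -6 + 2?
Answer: 608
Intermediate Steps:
m(A) = -4
m(-1)*(-123) + 116 = -4*(-123) + 116 = 492 + 116 = 608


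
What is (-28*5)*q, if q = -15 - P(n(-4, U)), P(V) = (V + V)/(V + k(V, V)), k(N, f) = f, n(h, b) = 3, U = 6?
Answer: 2240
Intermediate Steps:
P(V) = 1 (P(V) = (V + V)/(V + V) = (2*V)/((2*V)) = (2*V)*(1/(2*V)) = 1)
q = -16 (q = -15 - 1*1 = -15 - 1 = -16)
(-28*5)*q = -28*5*(-16) = -140*(-16) = 2240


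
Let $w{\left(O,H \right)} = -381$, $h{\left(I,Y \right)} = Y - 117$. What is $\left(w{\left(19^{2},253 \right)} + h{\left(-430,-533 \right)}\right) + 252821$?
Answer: $251790$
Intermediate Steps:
$h{\left(I,Y \right)} = -117 + Y$ ($h{\left(I,Y \right)} = Y - 117 = -117 + Y$)
$\left(w{\left(19^{2},253 \right)} + h{\left(-430,-533 \right)}\right) + 252821 = \left(-381 - 650\right) + 252821 = -1031 + 252821 = 251790$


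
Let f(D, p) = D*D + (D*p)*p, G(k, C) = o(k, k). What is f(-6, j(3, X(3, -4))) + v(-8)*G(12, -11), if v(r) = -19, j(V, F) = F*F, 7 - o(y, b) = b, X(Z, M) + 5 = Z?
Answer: 35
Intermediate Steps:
X(Z, M) = -5 + Z
o(y, b) = 7 - b
j(V, F) = F**2
G(k, C) = 7 - k
f(D, p) = D**2 + D*p**2
f(-6, j(3, X(3, -4))) + v(-8)*G(12, -11) = -6*(-6 + ((-5 + 3)**2)**2) - 19*(7 - 1*12) = -6*(-6 + ((-2)**2)**2) - 19*(7 - 12) = -6*(-6 + 4**2) - 19*(-5) = -6*(-6 + 16) + 95 = -6*10 + 95 = -60 + 95 = 35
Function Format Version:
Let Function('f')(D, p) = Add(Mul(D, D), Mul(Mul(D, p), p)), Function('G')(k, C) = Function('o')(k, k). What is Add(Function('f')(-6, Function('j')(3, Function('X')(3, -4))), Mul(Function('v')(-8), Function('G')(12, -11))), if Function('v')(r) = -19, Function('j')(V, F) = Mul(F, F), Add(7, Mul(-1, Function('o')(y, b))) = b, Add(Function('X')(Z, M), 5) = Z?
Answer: 35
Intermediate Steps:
Function('X')(Z, M) = Add(-5, Z)
Function('o')(y, b) = Add(7, Mul(-1, b))
Function('j')(V, F) = Pow(F, 2)
Function('G')(k, C) = Add(7, Mul(-1, k))
Function('f')(D, p) = Add(Pow(D, 2), Mul(D, Pow(p, 2)))
Add(Function('f')(-6, Function('j')(3, Function('X')(3, -4))), Mul(Function('v')(-8), Function('G')(12, -11))) = Add(Mul(-6, Add(-6, Pow(Pow(Add(-5, 3), 2), 2))), Mul(-19, Add(7, Mul(-1, 12)))) = Add(Mul(-6, Add(-6, Pow(Pow(-2, 2), 2))), Mul(-19, Add(7, -12))) = Add(Mul(-6, Add(-6, Pow(4, 2))), Mul(-19, -5)) = Add(Mul(-6, Add(-6, 16)), 95) = Add(Mul(-6, 10), 95) = Add(-60, 95) = 35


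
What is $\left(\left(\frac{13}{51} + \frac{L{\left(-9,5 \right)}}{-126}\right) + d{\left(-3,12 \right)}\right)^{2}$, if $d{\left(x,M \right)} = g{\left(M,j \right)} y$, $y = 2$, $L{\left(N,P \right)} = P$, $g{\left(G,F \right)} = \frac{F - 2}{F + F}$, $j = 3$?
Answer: $\frac{1380625}{4588164} \approx 0.30091$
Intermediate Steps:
$g{\left(G,F \right)} = \frac{-2 + F}{2 F}$
$d{\left(x,M \right)} = \frac{1}{3}$ ($d{\left(x,M \right)} = \frac{-2 + 3}{2 \cdot 3} \cdot 2 = \frac{1}{2} \cdot \frac{1}{3} \cdot 1 \cdot 2 = \frac{1}{6} \cdot 2 = \frac{1}{3}$)
$\left(\left(\frac{13}{51} + \frac{L{\left(-9,5 \right)}}{-126}\right) + d{\left(-3,12 \right)}\right)^{2} = \left(\left(\frac{13}{51} + \frac{5}{-126}\right) + \frac{1}{3}\right)^{2} = \left(\left(13 \cdot \frac{1}{51} + 5 \left(- \frac{1}{126}\right)\right) + \frac{1}{3}\right)^{2} = \left(\left(\frac{13}{51} - \frac{5}{126}\right) + \frac{1}{3}\right)^{2} = \left(\frac{461}{2142} + \frac{1}{3}\right)^{2} = \left(\frac{1175}{2142}\right)^{2} = \frac{1380625}{4588164}$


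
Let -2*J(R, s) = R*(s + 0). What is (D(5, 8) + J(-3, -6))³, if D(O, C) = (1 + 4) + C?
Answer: 64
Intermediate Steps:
D(O, C) = 5 + C
J(R, s) = -R*s/2 (J(R, s) = -R*(s + 0)/2 = -R*s/2)
(D(5, 8) + J(-3, -6))³ = ((5 + 8) - ½*(-3)*(-6))³ = (13 - 9)³ = 4³ = 64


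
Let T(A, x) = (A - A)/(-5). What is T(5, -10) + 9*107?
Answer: 963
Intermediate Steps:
T(A, x) = 0 (T(A, x) = 0*(-⅕) = 0)
T(5, -10) + 9*107 = 0 + 9*107 = 0 + 963 = 963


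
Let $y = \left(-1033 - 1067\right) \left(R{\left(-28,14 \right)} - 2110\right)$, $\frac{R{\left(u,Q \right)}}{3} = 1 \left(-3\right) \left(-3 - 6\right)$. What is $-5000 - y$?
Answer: $-4265900$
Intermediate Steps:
$R{\left(u,Q \right)} = 81$ ($R{\left(u,Q \right)} = 3 \cdot 1 \left(-3\right) \left(-3 - 6\right) = 3 \left(- 3 \left(-3 - 6\right)\right) = 3 \left(\left(-3\right) \left(-9\right)\right) = 3 \cdot 27 = 81$)
$y = 4260900$ ($y = \left(-1033 - 1067\right) \left(81 - 2110\right) = \left(-2100\right) \left(-2029\right) = 4260900$)
$-5000 - y = -5000 - 4260900 = -4265900$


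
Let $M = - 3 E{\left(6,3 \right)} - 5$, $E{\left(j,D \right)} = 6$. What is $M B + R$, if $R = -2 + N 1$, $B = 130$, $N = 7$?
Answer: $-2985$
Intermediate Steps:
$M = -23$ ($M = \left(-3\right) 6 - 5 = -18 - 5 = -23$)
$R = 5$ ($R = -2 + 7 \cdot 1 = -2 + 7 = 5$)
$M B + R = \left(-23\right) 130 + 5 = -2990 + 5 = -2985$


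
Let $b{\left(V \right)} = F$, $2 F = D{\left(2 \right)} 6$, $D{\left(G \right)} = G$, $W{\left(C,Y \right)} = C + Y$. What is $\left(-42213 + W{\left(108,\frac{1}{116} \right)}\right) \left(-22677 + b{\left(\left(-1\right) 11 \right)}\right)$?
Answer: $\frac{110729222109}{116} \approx 9.5456 \cdot 10^{8}$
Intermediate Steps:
$F = 6$ ($F = \frac{2 \cdot 6}{2} = \frac{1}{2} \cdot 12 = 6$)
$b{\left(V \right)} = 6$
$\left(-42213 + W{\left(108,\frac{1}{116} \right)}\right) \left(-22677 + b{\left(\left(-1\right) 11 \right)}\right) = \left(-42213 + \left(108 + \frac{1}{116}\right)\right) \left(-22677 + 6\right) = \left(-42213 + \left(108 + \frac{1}{116}\right)\right) \left(-22671\right) = \left(-42213 + \frac{12529}{116}\right) \left(-22671\right) = \left(- \frac{4884179}{116}\right) \left(-22671\right) = \frac{110729222109}{116}$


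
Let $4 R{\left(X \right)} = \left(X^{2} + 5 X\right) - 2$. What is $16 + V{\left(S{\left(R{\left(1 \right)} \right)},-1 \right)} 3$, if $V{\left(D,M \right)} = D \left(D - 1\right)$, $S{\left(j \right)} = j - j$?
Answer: $16$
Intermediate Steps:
$R{\left(X \right)} = - \frac{1}{2} + \frac{X^{2}}{4} + \frac{5 X}{4}$ ($R{\left(X \right)} = \frac{\left(X^{2} + 5 X\right) - 2}{4} = \frac{-2 + X^{2} + 5 X}{4} = - \frac{1}{2} + \frac{X^{2}}{4} + \frac{5 X}{4}$)
$S{\left(j \right)} = 0$
$V{\left(D,M \right)} = D \left(-1 + D\right)$
$16 + V{\left(S{\left(R{\left(1 \right)} \right)},-1 \right)} 3 = 16 + 0 \left(-1 + 0\right) 3 = 16 + 0 \left(-1\right) 3 = 16 + 0 \cdot 3 = 16 + 0 = 16$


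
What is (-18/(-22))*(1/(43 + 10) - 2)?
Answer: -945/583 ≈ -1.6209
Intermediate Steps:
(-18/(-22))*(1/(43 + 10) - 2) = (-18*(-1/22))*(1/53 - 2) = 9*(1/53 - 2)/11 = (9/11)*(-105/53) = -945/583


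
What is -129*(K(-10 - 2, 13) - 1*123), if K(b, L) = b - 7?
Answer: 18318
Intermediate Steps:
K(b, L) = -7 + b
-129*(K(-10 - 2, 13) - 1*123) = -129*((-7 + (-10 - 2)) - 1*123) = -129*((-7 - 12) - 123) = -129*(-19 - 123) = -129*(-142) = 18318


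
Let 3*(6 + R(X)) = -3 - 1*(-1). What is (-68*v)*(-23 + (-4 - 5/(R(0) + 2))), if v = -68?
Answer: -839256/7 ≈ -1.1989e+5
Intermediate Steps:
R(X) = -20/3 (R(X) = -6 + (-3 - 1*(-1))/3 = -6 + (-3 + 1)/3 = -6 + (1/3)*(-2) = -6 - 2/3 = -20/3)
(-68*v)*(-23 + (-4 - 5/(R(0) + 2))) = (-68*(-68))*(-23 + (-4 - 5/(-20/3 + 2))) = 4624*(-23 + (-4 - 5/(-14/3))) = 4624*(-23 + (-4 - 3/14*(-5))) = 4624*(-23 + (-4 + 15/14)) = 4624*(-23 - 41/14) = 4624*(-363/14) = -839256/7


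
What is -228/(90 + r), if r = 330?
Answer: -19/35 ≈ -0.54286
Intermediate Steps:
-228/(90 + r) = -228/(90 + 330) = -228/420 = (1/420)*(-228) = -19/35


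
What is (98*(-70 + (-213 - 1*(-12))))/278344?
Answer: -13279/139172 ≈ -0.095414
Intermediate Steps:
(98*(-70 + (-213 - 1*(-12))))/278344 = (98*(-70 + (-213 + 12)))*(1/278344) = (98*(-70 - 201))*(1/278344) = (98*(-271))*(1/278344) = -26558*1/278344 = -13279/139172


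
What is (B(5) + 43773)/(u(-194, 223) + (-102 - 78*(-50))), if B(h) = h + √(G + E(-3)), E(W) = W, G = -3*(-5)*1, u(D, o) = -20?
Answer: 21889/1889 + √3/1889 ≈ 11.589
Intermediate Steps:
G = 15 (G = 15*1 = 15)
B(h) = h + 2*√3 (B(h) = h + √(15 - 3) = h + √12 = h + 2*√3)
(B(5) + 43773)/(u(-194, 223) + (-102 - 78*(-50))) = ((5 + 2*√3) + 43773)/(-20 + (-102 - 78*(-50))) = (43778 + 2*√3)/(-20 + (-102 + 3900)) = (43778 + 2*√3)/(-20 + 3798) = (43778 + 2*√3)/3778 = (43778 + 2*√3)*(1/3778) = 21889/1889 + √3/1889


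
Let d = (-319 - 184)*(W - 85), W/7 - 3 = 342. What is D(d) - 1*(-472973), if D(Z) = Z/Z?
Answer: 472974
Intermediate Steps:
W = 2415 (W = 21 + 7*342 = 21 + 2394 = 2415)
d = -1171990 (d = (-319 - 184)*(2415 - 85) = -503*2330 = -1171990)
D(Z) = 1
D(d) - 1*(-472973) = 1 - 1*(-472973) = 1 + 472973 = 472974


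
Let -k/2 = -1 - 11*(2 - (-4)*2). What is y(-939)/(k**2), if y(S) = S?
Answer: -313/16428 ≈ -0.019053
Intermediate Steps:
k = 222 (k = -2*(-1 - 11*(2 - (-4)*2)) = -2*(-1 - 11*(2 - 1*(-8))) = -2*(-1 - 11*(2 + 8)) = -2*(-1 - 11*10) = -2*(-1 - 110) = -2*(-111) = 222)
y(-939)/(k**2) = -939/(222**2) = -939/49284 = -939*1/49284 = -313/16428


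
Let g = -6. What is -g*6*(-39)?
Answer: -1404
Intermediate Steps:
-g*6*(-39) = -(-6)*6*(-39) = -1*(-36)*(-39) = 36*(-39) = -1404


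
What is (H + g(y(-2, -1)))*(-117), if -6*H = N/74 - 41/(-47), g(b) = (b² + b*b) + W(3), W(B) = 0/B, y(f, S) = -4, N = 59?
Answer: -25816791/6956 ≈ -3711.4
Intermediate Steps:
W(B) = 0
g(b) = 2*b² (g(b) = (b² + b*b) + 0 = (b² + b²) + 0 = 2*b² + 0 = 2*b²)
H = -5807/20868 (H = -(59/74 - 41/(-47))/6 = -(59*(1/74) - 41*(-1/47))/6 = -(59/74 + 41/47)/6 = -⅙*5807/3478 = -5807/20868 ≈ -0.27827)
(H + g(y(-2, -1)))*(-117) = (-5807/20868 + 2*(-4)²)*(-117) = (-5807/20868 + 2*16)*(-117) = (-5807/20868 + 32)*(-117) = (661969/20868)*(-117) = -25816791/6956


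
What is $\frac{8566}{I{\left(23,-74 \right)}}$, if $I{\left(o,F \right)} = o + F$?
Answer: $- \frac{8566}{51} \approx -167.96$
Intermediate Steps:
$I{\left(o,F \right)} = F + o$
$\frac{8566}{I{\left(23,-74 \right)}} = \frac{8566}{-74 + 23} = \frac{8566}{-51} = 8566 \left(- \frac{1}{51}\right) = - \frac{8566}{51}$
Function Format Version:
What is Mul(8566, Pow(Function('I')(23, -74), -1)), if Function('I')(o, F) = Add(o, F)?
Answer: Rational(-8566, 51) ≈ -167.96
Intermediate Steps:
Function('I')(o, F) = Add(F, o)
Mul(8566, Pow(Function('I')(23, -74), -1)) = Mul(8566, Pow(Add(-74, 23), -1)) = Mul(8566, Pow(-51, -1)) = Mul(8566, Rational(-1, 51)) = Rational(-8566, 51)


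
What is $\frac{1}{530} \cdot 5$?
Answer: $\frac{1}{106} \approx 0.009434$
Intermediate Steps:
$\frac{1}{530} \cdot 5 = \frac{1}{106}$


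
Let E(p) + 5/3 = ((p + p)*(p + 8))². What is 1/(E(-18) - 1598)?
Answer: 3/384001 ≈ 7.8125e-6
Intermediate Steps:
E(p) = -5/3 + 4*p²*(8 + p)² (E(p) = -5/3 + ((p + p)*(p + 8))² = -5/3 + ((2*p)*(8 + p))² = -5/3 + (2*p*(8 + p))² = -5/3 + 4*p²*(8 + p)²)
1/(E(-18) - 1598) = 1/((-5/3 + 4*(-18)²*(8 - 18)²) - 1598) = 1/((-5/3 + 4*324*(-10)²) - 1598) = 1/((-5/3 + 4*324*100) - 1598) = 1/((-5/3 + 129600) - 1598) = 1/(388795/3 - 1598) = 1/(384001/3) = 3/384001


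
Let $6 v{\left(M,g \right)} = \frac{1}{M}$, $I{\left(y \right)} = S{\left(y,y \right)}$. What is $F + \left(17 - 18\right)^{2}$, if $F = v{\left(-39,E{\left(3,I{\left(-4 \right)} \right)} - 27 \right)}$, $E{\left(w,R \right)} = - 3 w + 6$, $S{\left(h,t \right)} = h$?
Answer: $\frac{233}{234} \approx 0.99573$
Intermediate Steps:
$I{\left(y \right)} = y$
$E{\left(w,R \right)} = 6 - 3 w$
$v{\left(M,g \right)} = \frac{1}{6 M}$
$F = - \frac{1}{234}$ ($F = \frac{1}{6 \left(-39\right)} = \frac{1}{6} \left(- \frac{1}{39}\right) = - \frac{1}{234} \approx -0.0042735$)
$F + \left(17 - 18\right)^{2} = - \frac{1}{234} + \left(17 - 18\right)^{2} = - \frac{1}{234} + \left(-1\right)^{2} = - \frac{1}{234} + 1 = \frac{233}{234}$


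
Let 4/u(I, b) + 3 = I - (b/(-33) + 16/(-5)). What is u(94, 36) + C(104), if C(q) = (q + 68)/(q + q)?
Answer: 236803/272532 ≈ 0.86890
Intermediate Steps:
u(I, b) = 4/(1/5 + I + b/33) (u(I, b) = 4/(-3 + (I - (b/(-33) + 16/(-5)))) = 4/(-3 + (I - (b*(-1/33) + 16*(-1/5)))) = 4/(-3 + (I - (-b/33 - 16/5))) = 4/(-3 + (I - (-16/5 - b/33))) = 4/(-3 + (I + (16/5 + b/33))) = 4/(-3 + (16/5 + I + b/33)) = 4/(1/5 + I + b/33))
C(q) = (68 + q)/(2*q) (C(q) = (68 + q)/((2*q)) = (68 + q)*(1/(2*q)) = (68 + q)/(2*q))
u(94, 36) + C(104) = 660/(33 + 5*36 + 165*94) + (1/2)*(68 + 104)/104 = 660/(33 + 180 + 15510) + (1/2)*(1/104)*172 = 660/15723 + 43/52 = 660*(1/15723) + 43/52 = 220/5241 + 43/52 = 236803/272532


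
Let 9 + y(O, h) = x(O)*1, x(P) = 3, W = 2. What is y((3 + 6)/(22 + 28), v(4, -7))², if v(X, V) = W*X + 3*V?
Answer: 36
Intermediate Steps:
v(X, V) = 2*X + 3*V
y(O, h) = -6 (y(O, h) = -9 + 3*1 = -9 + 3 = -6)
y((3 + 6)/(22 + 28), v(4, -7))² = (-6)² = 36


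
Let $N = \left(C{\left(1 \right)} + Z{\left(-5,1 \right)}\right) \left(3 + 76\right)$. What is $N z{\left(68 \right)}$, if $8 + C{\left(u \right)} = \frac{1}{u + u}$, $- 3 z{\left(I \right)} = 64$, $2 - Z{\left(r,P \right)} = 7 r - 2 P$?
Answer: $-53088$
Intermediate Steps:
$Z{\left(r,P \right)} = 2 - 7 r + 2 P$ ($Z{\left(r,P \right)} = 2 - \left(7 r - 2 P\right) = 2 - \left(- 2 P + 7 r\right) = 2 + \left(- 7 r + 2 P\right) = 2 - 7 r + 2 P$)
$z{\left(I \right)} = - \frac{64}{3}$ ($z{\left(I \right)} = \left(- \frac{1}{3}\right) 64 = - \frac{64}{3}$)
$C{\left(u \right)} = -8 + \frac{1}{2 u}$ ($C{\left(u \right)} = -8 + \frac{1}{u + u} = -8 + \frac{1}{2 u}$)
$N = \frac{4977}{2}$ ($N = \left(\left(-8 + \frac{1}{2 \cdot 1}\right) + \left(2 - -35 + 2 \cdot 1\right)\right) \left(3 + 76\right) = \left(\left(-8 + \frac{1}{2} \cdot 1\right) + \left(2 + 35 + 2\right)\right) 79 = \left(\left(-8 + \frac{1}{2}\right) + 39\right) 79 = \left(- \frac{15}{2} + 39\right) 79 = \frac{63}{2} \cdot 79 = \frac{4977}{2} \approx 2488.5$)
$N z{\left(68 \right)} = \frac{4977}{2} \left(- \frac{64}{3}\right) = -53088$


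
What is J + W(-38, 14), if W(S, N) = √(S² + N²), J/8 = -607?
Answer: -4856 + 2*√410 ≈ -4815.5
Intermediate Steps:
J = -4856 (J = 8*(-607) = -4856)
W(S, N) = √(N² + S²)
J + W(-38, 14) = -4856 + √(14² + (-38)²) = -4856 + √(196 + 1444) = -4856 + √1640 = -4856 + 2*√410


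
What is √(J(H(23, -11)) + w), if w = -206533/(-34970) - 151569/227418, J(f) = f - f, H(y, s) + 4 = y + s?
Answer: √2301285882916771010/662733955 ≈ 2.2890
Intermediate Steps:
H(y, s) = -4 + s + y (H(y, s) = -4 + (y + s) = -4 + (s + y) = -4 + s + y)
J(f) = 0
w = 3472412822/662733955 (w = -206533*(-1/34970) - 151569*1/227418 = 206533/34970 - 50523/75806 = 3472412822/662733955 ≈ 5.2395)
√(J(H(23, -11)) + w) = √(0 + 3472412822/662733955) = √(3472412822/662733955) = √2301285882916771010/662733955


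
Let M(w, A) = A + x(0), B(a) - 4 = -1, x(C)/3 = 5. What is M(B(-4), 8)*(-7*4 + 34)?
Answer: 138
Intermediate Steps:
x(C) = 15 (x(C) = 3*5 = 15)
B(a) = 3 (B(a) = 4 - 1 = 3)
M(w, A) = 15 + A (M(w, A) = A + 15 = 15 + A)
M(B(-4), 8)*(-7*4 + 34) = (15 + 8)*(-7*4 + 34) = 23*(-28 + 34) = 23*6 = 138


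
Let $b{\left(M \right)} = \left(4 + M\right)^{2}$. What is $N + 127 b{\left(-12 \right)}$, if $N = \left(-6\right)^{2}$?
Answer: $8164$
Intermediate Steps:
$N = 36$
$N + 127 b{\left(-12 \right)} = 36 + 127 \left(4 - 12\right)^{2} = 36 + 127 \left(-8\right)^{2} = 36 + 127 \cdot 64 = 36 + 8128 = 8164$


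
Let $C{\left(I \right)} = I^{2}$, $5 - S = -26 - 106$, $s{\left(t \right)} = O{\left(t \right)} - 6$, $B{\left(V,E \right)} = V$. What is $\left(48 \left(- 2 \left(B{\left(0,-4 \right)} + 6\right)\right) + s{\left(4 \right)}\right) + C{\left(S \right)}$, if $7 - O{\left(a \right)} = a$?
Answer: $18190$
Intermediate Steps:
$O{\left(a \right)} = 7 - a$
$s{\left(t \right)} = 1 - t$ ($s{\left(t \right)} = \left(7 - t\right) - 6 = 1 - t$)
$S = 137$ ($S = 5 - \left(-26 - 106\right) = 5 - -132 = 5 + 132 = 137$)
$\left(48 \left(- 2 \left(B{\left(0,-4 \right)} + 6\right)\right) + s{\left(4 \right)}\right) + C{\left(S \right)} = \left(48 \left(- 2 \left(0 + 6\right)\right) + \left(1 - 4\right)\right) + 137^{2} = \left(48 \left(\left(-2\right) 6\right) + \left(1 - 4\right)\right) + 18769 = \left(48 \left(-12\right) - 3\right) + 18769 = \left(-576 - 3\right) + 18769 = -579 + 18769 = 18190$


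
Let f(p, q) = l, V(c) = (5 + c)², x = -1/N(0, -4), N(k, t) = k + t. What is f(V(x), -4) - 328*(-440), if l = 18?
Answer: 144338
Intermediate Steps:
x = ¼ (x = -1/(0 - 4) = -1/(-4) = -1*(-¼) = ¼ ≈ 0.25000)
f(p, q) = 18
f(V(x), -4) - 328*(-440) = 18 - 328*(-440) = 18 + 144320 = 144338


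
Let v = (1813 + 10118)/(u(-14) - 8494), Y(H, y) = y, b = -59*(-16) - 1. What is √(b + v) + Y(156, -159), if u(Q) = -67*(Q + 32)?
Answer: -159 + √94177/10 ≈ -128.31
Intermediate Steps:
u(Q) = -2144 - 67*Q (u(Q) = -67*(32 + Q) = -2144 - 67*Q)
b = 943 (b = 944 - 1 = 943)
v = -123/100 (v = (1813 + 10118)/((-2144 - 67*(-14)) - 8494) = 11931/((-2144 + 938) - 8494) = 11931/(-1206 - 8494) = 11931/(-9700) = 11931*(-1/9700) = -123/100 ≈ -1.2300)
√(b + v) + Y(156, -159) = √(943 - 123/100) - 159 = √(94177/100) - 159 = √94177/10 - 159 = -159 + √94177/10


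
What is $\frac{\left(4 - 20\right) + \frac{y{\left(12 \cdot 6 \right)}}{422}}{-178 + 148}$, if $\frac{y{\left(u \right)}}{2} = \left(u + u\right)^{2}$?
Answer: $- \frac{1736}{633} \approx -2.7425$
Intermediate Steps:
$y{\left(u \right)} = 8 u^{2}$ ($y{\left(u \right)} = 2 \left(u + u\right)^{2} = 2 \left(2 u\right)^{2} = 2 \cdot 4 u^{2} = 8 u^{2}$)
$\frac{\left(4 - 20\right) + \frac{y{\left(12 \cdot 6 \right)}}{422}}{-178 + 148} = \frac{\left(4 - 20\right) + \frac{8 \left(12 \cdot 6\right)^{2}}{422}}{-178 + 148} = \frac{\left(4 - 20\right) + 8 \cdot 72^{2} \cdot \frac{1}{422}}{-30} = \left(-16 + 8 \cdot 5184 \cdot \frac{1}{422}\right) \left(- \frac{1}{30}\right) = \left(-16 + 41472 \cdot \frac{1}{422}\right) \left(- \frac{1}{30}\right) = \left(-16 + \frac{20736}{211}\right) \left(- \frac{1}{30}\right) = \frac{17360}{211} \left(- \frac{1}{30}\right) = - \frac{1736}{633}$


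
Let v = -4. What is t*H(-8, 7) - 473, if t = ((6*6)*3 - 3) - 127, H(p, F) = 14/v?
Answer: -396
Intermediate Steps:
H(p, F) = -7/2 (H(p, F) = 14/(-4) = 14*(-1/4) = -7/2)
t = -22 (t = (36*3 - 3) - 127 = (108 - 3) - 127 = 105 - 127 = -22)
t*H(-8, 7) - 473 = -22*(-7/2) - 473 = 77 - 473 = -396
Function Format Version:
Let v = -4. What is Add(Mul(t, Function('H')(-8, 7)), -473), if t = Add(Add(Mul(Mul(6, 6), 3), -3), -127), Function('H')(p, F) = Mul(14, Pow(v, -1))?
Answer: -396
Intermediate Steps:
Function('H')(p, F) = Rational(-7, 2) (Function('H')(p, F) = Mul(14, Pow(-4, -1)) = Mul(14, Rational(-1, 4)) = Rational(-7, 2))
t = -22 (t = Add(Add(Mul(36, 3), -3), -127) = Add(Add(108, -3), -127) = Add(105, -127) = -22)
Add(Mul(t, Function('H')(-8, 7)), -473) = Add(Mul(-22, Rational(-7, 2)), -473) = Add(77, -473) = -396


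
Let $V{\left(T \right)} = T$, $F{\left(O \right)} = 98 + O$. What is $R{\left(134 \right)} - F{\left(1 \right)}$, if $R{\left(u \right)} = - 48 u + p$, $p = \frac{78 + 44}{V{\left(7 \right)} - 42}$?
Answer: $- \frac{228707}{35} \approx -6534.5$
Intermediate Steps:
$p = - \frac{122}{35}$ ($p = \frac{78 + 44}{7 - 42} = \frac{122}{-35} = 122 \left(- \frac{1}{35}\right) = - \frac{122}{35} \approx -3.4857$)
$R{\left(u \right)} = - \frac{122}{35} - 48 u$ ($R{\left(u \right)} = - 48 u - \frac{122}{35} = - \frac{122}{35} - 48 u$)
$R{\left(134 \right)} - F{\left(1 \right)} = \left(- \frac{122}{35} - 6432\right) - \left(98 + 1\right) = \left(- \frac{122}{35} - 6432\right) - 99 = - \frac{225242}{35} - 99 = - \frac{228707}{35}$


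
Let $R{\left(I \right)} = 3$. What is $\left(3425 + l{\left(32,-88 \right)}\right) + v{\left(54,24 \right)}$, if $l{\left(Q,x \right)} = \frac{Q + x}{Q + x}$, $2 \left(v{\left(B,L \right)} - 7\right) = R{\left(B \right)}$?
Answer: $\frac{6869}{2} \approx 3434.5$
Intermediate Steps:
$v{\left(B,L \right)} = \frac{17}{2}$ ($v{\left(B,L \right)} = 7 + \frac{1}{2} \cdot 3 = 7 + \frac{3}{2} = \frac{17}{2}$)
$l{\left(Q,x \right)} = 1$
$\left(3425 + l{\left(32,-88 \right)}\right) + v{\left(54,24 \right)} = \left(3425 + 1\right) + \frac{17}{2} = 3426 + \frac{17}{2} = \frac{6869}{2}$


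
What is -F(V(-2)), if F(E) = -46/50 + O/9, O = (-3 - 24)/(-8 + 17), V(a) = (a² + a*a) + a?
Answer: 94/75 ≈ 1.2533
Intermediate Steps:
V(a) = a + 2*a² (V(a) = (a² + a²) + a = 2*a² + a = a + 2*a²)
O = -3 (O = -27/9 = -27*⅑ = -3)
F(E) = -94/75 (F(E) = -46/50 - 3/9 = -46*1/50 - 3*⅑ = -23/25 - ⅓ = -94/75)
-F(V(-2)) = -1*(-94/75) = 94/75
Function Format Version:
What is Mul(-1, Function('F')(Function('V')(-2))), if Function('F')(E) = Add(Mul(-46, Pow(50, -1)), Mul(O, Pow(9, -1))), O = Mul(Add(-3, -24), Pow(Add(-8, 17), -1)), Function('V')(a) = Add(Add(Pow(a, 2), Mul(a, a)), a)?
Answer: Rational(94, 75) ≈ 1.2533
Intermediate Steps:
Function('V')(a) = Add(a, Mul(2, Pow(a, 2))) (Function('V')(a) = Add(Add(Pow(a, 2), Pow(a, 2)), a) = Add(Mul(2, Pow(a, 2)), a) = Add(a, Mul(2, Pow(a, 2))))
O = -3 (O = Mul(-27, Pow(9, -1)) = Mul(-27, Rational(1, 9)) = -3)
Function('F')(E) = Rational(-94, 75) (Function('F')(E) = Add(Mul(-46, Pow(50, -1)), Mul(-3, Pow(9, -1))) = Add(Mul(-46, Rational(1, 50)), Mul(-3, Rational(1, 9))) = Add(Rational(-23, 25), Rational(-1, 3)) = Rational(-94, 75))
Mul(-1, Function('F')(Function('V')(-2))) = Mul(-1, Rational(-94, 75)) = Rational(94, 75)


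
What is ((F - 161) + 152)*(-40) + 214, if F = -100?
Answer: 4574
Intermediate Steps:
((F - 161) + 152)*(-40) + 214 = ((-100 - 161) + 152)*(-40) + 214 = (-261 + 152)*(-40) + 214 = -109*(-40) + 214 = 4360 + 214 = 4574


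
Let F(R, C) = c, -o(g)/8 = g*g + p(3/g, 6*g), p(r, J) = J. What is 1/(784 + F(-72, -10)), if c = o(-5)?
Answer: 1/824 ≈ 0.0012136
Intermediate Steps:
o(g) = -48*g - 8*g**2 (o(g) = -8*(g*g + 6*g) = -8*(g**2 + 6*g) = -48*g - 8*g**2)
c = 40 (c = 8*(-5)*(-6 - 1*(-5)) = 8*(-5)*(-6 + 5) = 8*(-5)*(-1) = 40)
F(R, C) = 40
1/(784 + F(-72, -10)) = 1/(784 + 40) = 1/824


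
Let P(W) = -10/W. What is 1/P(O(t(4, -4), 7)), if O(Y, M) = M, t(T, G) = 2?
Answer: -7/10 ≈ -0.70000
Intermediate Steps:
1/P(O(t(4, -4), 7)) = 1/(-10/7) = -7/10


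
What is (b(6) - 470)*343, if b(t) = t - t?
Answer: -161210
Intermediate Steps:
b(t) = 0
(b(6) - 470)*343 = (0 - 470)*343 = -470*343 = -161210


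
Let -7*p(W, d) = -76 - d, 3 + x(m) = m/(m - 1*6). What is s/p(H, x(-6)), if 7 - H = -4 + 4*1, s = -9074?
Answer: -18148/21 ≈ -864.19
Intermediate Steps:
H = 7 (H = 7 - (-4 + 4*1) = 7 - (-4 + 4) = 7 - 1*0 = 7 + 0 = 7)
x(m) = -3 + m/(-6 + m) (x(m) = -3 + m/(m - 1*6) = -3 + m/(m - 6) = -3 + m/(-6 + m))
p(W, d) = 76/7 + d/7 (p(W, d) = -(-76 - d)/7 = 76/7 + d/7)
s/p(H, x(-6)) = -9074/(76/7 + (2*(9 - 1*(-6))/(-6 - 6))/7) = -9074/(76/7 + (2*(9 + 6)/(-12))/7) = -9074/(76/7 + (2*(-1/12)*15)/7) = -9074/(76/7 + (1/7)*(-5/2)) = -9074/(76/7 - 5/14) = -9074/21/2 = -9074*2/21 = -18148/21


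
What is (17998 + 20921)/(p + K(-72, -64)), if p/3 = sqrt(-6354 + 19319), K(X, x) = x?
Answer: 2490816/112589 + 116757*sqrt(12965)/112589 ≈ 140.20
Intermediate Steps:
p = 3*sqrt(12965) (p = 3*sqrt(-6354 + 19319) = 3*sqrt(12965) ≈ 341.59)
(17998 + 20921)/(p + K(-72, -64)) = (17998 + 20921)/(3*sqrt(12965) - 64) = 38919/(-64 + 3*sqrt(12965))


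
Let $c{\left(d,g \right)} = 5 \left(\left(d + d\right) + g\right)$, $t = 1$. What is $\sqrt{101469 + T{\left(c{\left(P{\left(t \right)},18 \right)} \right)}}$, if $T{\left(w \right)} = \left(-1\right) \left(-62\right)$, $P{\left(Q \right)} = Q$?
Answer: $\sqrt{101531} \approx 318.64$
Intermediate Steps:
$c{\left(d,g \right)} = 5 g + 10 d$ ($c{\left(d,g \right)} = 5 \left(2 d + g\right) = 5 \left(g + 2 d\right) = 5 g + 10 d$)
$T{\left(w \right)} = 62$
$\sqrt{101469 + T{\left(c{\left(P{\left(t \right)},18 \right)} \right)}} = \sqrt{101469 + 62} = \sqrt{101531}$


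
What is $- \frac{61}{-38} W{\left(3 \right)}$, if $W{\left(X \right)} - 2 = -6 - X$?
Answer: $- \frac{427}{38} \approx -11.237$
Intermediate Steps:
$W{\left(X \right)} = -4 - X$ ($W{\left(X \right)} = 2 - \left(6 + X\right) = -4 - X$)
$- \frac{61}{-38} W{\left(3 \right)} = - \frac{61}{-38} \left(-4 - 3\right) = \left(-61\right) \left(- \frac{1}{38}\right) \left(-4 - 3\right) = \frac{61}{38} \left(-7\right) = - \frac{427}{38}$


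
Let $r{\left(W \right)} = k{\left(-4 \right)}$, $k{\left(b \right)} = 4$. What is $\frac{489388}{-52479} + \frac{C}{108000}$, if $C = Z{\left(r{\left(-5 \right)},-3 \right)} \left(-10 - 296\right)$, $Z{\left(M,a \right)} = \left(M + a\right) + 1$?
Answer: $- \frac{489685381}{52479000} \approx -9.3311$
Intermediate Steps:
$r{\left(W \right)} = 4$
$Z{\left(M,a \right)} = 1 + M + a$
$C = -612$ ($C = \left(1 + 4 - 3\right) \left(-10 - 296\right) = 2 \left(-306\right) = -612$)
$\frac{489388}{-52479} + \frac{C}{108000} = \frac{489388}{-52479} - \frac{612}{108000} = 489388 \left(- \frac{1}{52479}\right) - \frac{17}{3000} = - \frac{489388}{52479} - \frac{17}{3000} = - \frac{489685381}{52479000}$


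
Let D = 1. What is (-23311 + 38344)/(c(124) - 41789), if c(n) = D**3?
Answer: -15033/41788 ≈ -0.35974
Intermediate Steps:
c(n) = 1 (c(n) = 1**3 = 1)
(-23311 + 38344)/(c(124) - 41789) = (-23311 + 38344)/(1 - 41789) = 15033/(-41788) = 15033*(-1/41788) = -15033/41788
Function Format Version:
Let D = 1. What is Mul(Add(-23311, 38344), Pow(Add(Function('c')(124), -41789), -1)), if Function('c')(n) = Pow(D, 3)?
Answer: Rational(-15033, 41788) ≈ -0.35974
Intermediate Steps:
Function('c')(n) = 1 (Function('c')(n) = Pow(1, 3) = 1)
Mul(Add(-23311, 38344), Pow(Add(Function('c')(124), -41789), -1)) = Mul(Add(-23311, 38344), Pow(Add(1, -41789), -1)) = Mul(15033, Pow(-41788, -1)) = Mul(15033, Rational(-1, 41788)) = Rational(-15033, 41788)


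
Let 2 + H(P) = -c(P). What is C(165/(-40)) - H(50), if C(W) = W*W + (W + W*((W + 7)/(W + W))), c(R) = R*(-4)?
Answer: -11755/64 ≈ -183.67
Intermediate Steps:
c(R) = -4*R
C(W) = 7/2 + W² + 3*W/2 (C(W) = W² + (W + W*((7 + W)/((2*W)))) = W² + (W + W*((7 + W)*(1/(2*W)))) = W² + (W + W*((7 + W)/(2*W))) = W² + (W + (7/2 + W/2)) = W² + (7/2 + 3*W/2) = 7/2 + W² + 3*W/2)
H(P) = -2 + 4*P (H(P) = -2 - (-4)*P = -2 + 4*P)
C(165/(-40)) - H(50) = (7/2 + (165/(-40))² + 3*(165/(-40))/2) - (-2 + 4*50) = (7/2 + (165*(-1/40))² + 3*(165*(-1/40))/2) - (-2 + 200) = (7/2 + (-33/8)² + (3/2)*(-33/8)) - 1*198 = (7/2 + 1089/64 - 99/16) - 198 = 917/64 - 198 = -11755/64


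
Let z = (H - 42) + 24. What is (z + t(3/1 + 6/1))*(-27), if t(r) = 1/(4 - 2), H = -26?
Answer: 2349/2 ≈ 1174.5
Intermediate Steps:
z = -44 (z = (-26 - 42) + 24 = -68 + 24 = -44)
t(r) = ½ (t(r) = 1/2 = ½)
(z + t(3/1 + 6/1))*(-27) = (-44 + ½)*(-27) = -87/2*(-27) = 2349/2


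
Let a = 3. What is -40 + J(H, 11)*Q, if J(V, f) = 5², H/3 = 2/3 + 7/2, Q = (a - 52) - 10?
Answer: -1515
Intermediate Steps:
Q = -59 (Q = (3 - 52) - 10 = -49 - 10 = -59)
H = 25/2 (H = 3*(2/3 + 7/2) = 3*(2*(⅓) + 7*(½)) = 3*(⅔ + 7/2) = 3*(25/6) = 25/2 ≈ 12.500)
J(V, f) = 25
-40 + J(H, 11)*Q = -40 + 25*(-59) = -40 - 1475 = -1515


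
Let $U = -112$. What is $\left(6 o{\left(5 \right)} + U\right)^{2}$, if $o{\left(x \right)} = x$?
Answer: $6724$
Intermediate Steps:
$\left(6 o{\left(5 \right)} + U\right)^{2} = \left(6 \cdot 5 - 112\right)^{2} = \left(30 - 112\right)^{2} = \left(-82\right)^{2} = 6724$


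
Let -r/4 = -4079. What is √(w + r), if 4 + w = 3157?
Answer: √19469 ≈ 139.53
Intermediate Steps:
w = 3153 (w = -4 + 3157 = 3153)
r = 16316 (r = -4*(-4079) = 16316)
√(w + r) = √(3153 + 16316) = √19469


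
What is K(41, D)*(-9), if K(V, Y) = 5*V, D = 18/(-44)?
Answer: -1845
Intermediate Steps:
D = -9/22 (D = 18*(-1/44) = -9/22 ≈ -0.40909)
K(41, D)*(-9) = (5*41)*(-9) = 205*(-9) = -1845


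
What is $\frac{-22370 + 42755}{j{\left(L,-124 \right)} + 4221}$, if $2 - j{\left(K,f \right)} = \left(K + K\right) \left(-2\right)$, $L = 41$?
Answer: $\frac{20385}{4387} \approx 4.6467$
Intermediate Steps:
$j{\left(K,f \right)} = 2 + 4 K$ ($j{\left(K,f \right)} = 2 - \left(K + K\right) \left(-2\right) = 2 - 2 K \left(-2\right) = 2 - - 4 K = 2 + 4 K$)
$\frac{-22370 + 42755}{j{\left(L,-124 \right)} + 4221} = \frac{-22370 + 42755}{\left(2 + 4 \cdot 41\right) + 4221} = \frac{20385}{\left(2 + 164\right) + 4221} = \frac{20385}{166 + 4221} = \frac{20385}{4387}$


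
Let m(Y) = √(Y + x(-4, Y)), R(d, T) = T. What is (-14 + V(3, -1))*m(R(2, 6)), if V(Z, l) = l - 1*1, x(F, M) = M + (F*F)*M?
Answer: -96*√3 ≈ -166.28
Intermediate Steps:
x(F, M) = M + M*F² (x(F, M) = M + F²*M = M + M*F²)
V(Z, l) = -1 + l (V(Z, l) = l - 1 = -1 + l)
m(Y) = 3*√2*√Y (m(Y) = √(Y + Y*(1 + (-4)²)) = √(Y + Y*(1 + 16)) = √(Y + Y*17) = √(Y + 17*Y) = √(18*Y) = 3*√2*√Y)
(-14 + V(3, -1))*m(R(2, 6)) = (-14 + (-1 - 1))*(3*√2*√6) = (-14 - 2)*(6*√3) = -96*√3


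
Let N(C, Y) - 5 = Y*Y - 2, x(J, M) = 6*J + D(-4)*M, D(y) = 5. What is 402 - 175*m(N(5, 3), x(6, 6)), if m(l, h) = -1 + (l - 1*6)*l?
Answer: -12023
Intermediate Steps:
x(J, M) = 5*M + 6*J (x(J, M) = 6*J + 5*M = 5*M + 6*J)
N(C, Y) = 3 + Y² (N(C, Y) = 5 + (Y*Y - 2) = 5 + (Y² - 2) = 5 + (-2 + Y²) = 3 + Y²)
m(l, h) = -1 + l*(-6 + l) (m(l, h) = -1 + (l - 6)*l = -1 + (-6 + l)*l = -1 + l*(-6 + l))
402 - 175*m(N(5, 3), x(6, 6)) = 402 - 175*(-1 + (3 + 3²)² - 6*(3 + 3²)) = 402 - 175*(-1 + (3 + 9)² - 6*(3 + 9)) = 402 - 175*(-1 + 12² - 6*12) = 402 - 175*(-1 + 144 - 72) = 402 - 175*71 = 402 - 12425 = -12023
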